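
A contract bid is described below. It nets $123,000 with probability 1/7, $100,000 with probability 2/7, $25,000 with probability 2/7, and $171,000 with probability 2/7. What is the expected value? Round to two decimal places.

EV = 1/7 × 123000 + 2/7 × 100000 + 2/7 × 25000 + 2/7 × 171000 = 17571.4286 + 28571.4286 + 7142.8571 + 48857.1429 = 102142.8571

$102,142.86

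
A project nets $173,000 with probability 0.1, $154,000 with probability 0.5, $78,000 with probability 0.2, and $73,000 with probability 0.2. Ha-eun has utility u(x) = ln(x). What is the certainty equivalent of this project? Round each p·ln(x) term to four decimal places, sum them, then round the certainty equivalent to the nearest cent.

$117,125.35

E[u] = 0.1·ln(173000) + 0.5·ln(154000) + 0.2·ln(78000) + 0.2·ln(73000) = 1.2061 + 5.9724 + 2.2529 + 2.2396 = 11.6710
CE = e^11.6710 ≈ 117125.35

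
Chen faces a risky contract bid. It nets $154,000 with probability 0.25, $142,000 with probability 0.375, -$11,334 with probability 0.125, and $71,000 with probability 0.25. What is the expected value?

$108,083.25

EV = 0.25 × 154000 + 0.375 × 142000 + 0.125 × (-11334) + 0.25 × 71000 = 38500 + 53250 − 1416.75 + 17750 = 108083.25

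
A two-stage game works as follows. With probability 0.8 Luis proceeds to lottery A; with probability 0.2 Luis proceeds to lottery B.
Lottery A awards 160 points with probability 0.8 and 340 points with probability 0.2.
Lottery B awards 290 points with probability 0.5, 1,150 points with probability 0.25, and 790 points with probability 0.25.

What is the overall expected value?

282.8 points

EV(A) = 0.8 × 160 + 0.2 × 340 = 128 + 68 = 196
EV(B) = 0.5 × 290 + 0.25 × 1150 + 0.25 × 790 = 145 + 287.5 + 197.5 = 630
Overall = 0.8 × 196 + 0.2 × 630 = 156.8 + 126 = 282.8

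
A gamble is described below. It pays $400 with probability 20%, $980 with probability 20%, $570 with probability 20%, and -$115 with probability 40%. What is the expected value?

EV = 0.2 × 400 + 0.2 × 980 + 0.2 × 570 + 0.4 × (-115) = 80 + 196 + 114 − 46 = 344

$344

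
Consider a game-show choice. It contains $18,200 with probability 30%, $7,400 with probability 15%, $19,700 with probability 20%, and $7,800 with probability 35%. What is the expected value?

$13,240

EV = 0.3 × 18200 + 0.15 × 7400 + 0.2 × 19700 + 0.35 × 7800 = 5460 + 1110 + 3940 + 2730 = 13240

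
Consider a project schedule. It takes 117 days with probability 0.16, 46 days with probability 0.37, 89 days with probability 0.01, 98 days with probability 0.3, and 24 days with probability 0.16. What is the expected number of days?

69.87 days

EV = 0.16 × 117 + 0.37 × 46 + 0.01 × 89 + 0.3 × 98 + 0.16 × 24 = 18.72 + 17.02 + 0.89 + 29.4 + 3.84 = 69.87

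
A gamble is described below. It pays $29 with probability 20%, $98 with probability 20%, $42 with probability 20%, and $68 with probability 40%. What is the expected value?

$61

EV = 0.2 × 29 + 0.2 × 98 + 0.2 × 42 + 0.4 × 68 = 5.8 + 19.6 + 8.4 + 27.2 = 61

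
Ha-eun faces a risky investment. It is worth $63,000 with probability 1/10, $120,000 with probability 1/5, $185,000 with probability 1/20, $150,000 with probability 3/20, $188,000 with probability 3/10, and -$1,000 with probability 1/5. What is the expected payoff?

$118,250

EV = 1/10 × 63000 + 1/5 × 120000 + 1/20 × 185000 + 3/20 × 150000 + 3/10 × 188000 + 1/5 × (-1000) = 6300 + 24000 + 9250 + 22500 + 56400 − 200 = 118250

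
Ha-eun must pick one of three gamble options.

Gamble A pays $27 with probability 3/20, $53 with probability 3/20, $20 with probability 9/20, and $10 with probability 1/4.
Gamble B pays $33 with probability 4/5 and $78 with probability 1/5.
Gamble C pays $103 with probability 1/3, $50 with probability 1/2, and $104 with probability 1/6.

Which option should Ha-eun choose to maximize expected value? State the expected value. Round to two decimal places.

Gamble A = 3/20 × 27 + 3/20 × 53 + 9/20 × 20 + 1/4 × 10 = 4.05 + 7.95 + 9 + 2.5 = 23.5
Gamble B = 4/5 × 33 + 1/5 × 78 = 26.4 + 15.6 = 42
Gamble C = 1/3 × 103 + 1/2 × 50 + 1/6 × 104 = 34.3333 + 25 + 17.3333 = 76.6667

Gamble C ($76.67)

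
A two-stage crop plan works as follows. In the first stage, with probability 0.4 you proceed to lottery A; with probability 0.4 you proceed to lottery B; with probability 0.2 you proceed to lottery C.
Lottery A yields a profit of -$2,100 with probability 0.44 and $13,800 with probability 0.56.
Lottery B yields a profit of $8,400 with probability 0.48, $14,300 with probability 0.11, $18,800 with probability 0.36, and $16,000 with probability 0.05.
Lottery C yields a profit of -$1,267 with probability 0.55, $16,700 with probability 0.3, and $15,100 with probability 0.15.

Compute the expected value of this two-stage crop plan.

EV(A) = 0.44 × (-2100) + 0.56 × 13800 = -924 + 7728 = 6804
EV(B) = 0.48 × 8400 + 0.11 × 14300 + 0.36 × 18800 + 0.05 × 16000 = 4032 + 1573 + 6768 + 800 = 13173
EV(C) = 0.55 × (-1267) + 0.3 × 16700 + 0.15 × 15100 = -696.85 + 5010 + 2265 = 6578.15
Overall = 0.4 × 6804 + 0.4 × 13173 + 0.2 × 6578.15 = 2721.6 + 5269.2 + 1315.63 = 9306.43

$9,306.43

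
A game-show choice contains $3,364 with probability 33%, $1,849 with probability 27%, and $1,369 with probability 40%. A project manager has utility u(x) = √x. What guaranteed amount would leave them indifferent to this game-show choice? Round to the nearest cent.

$2,074.80

E[u] = 0.33·√3364 + 0.27·√1849 + 0.4·√1369 = 0.33·58 + 0.27·43 + 0.4·37 = 45.55
CE = (45.55)² = 2074.8025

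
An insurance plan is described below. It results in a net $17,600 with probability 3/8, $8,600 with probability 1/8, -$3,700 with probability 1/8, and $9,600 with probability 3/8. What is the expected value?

$10,812.50

EV = 3/8 × 17600 + 1/8 × 8600 + 1/8 × (-3700) + 3/8 × 9600 = 6600 + 1075 − 462.5 + 3600 = 10812.5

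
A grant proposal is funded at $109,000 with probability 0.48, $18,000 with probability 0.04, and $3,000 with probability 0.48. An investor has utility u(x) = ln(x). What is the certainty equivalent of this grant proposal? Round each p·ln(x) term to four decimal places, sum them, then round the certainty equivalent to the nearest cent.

E[u] = 0.48·ln(109000) + 0.04·ln(18000) + 0.48·ln(3000) = 5.5676 + 0.3919 + 3.8431 = 9.8026
CE = e^9.8026 ≈ 18080.69

$18,080.69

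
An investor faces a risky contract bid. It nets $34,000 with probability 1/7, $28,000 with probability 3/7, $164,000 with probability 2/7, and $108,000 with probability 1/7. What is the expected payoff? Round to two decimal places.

EV = 1/7 × 34000 + 3/7 × 28000 + 2/7 × 164000 + 1/7 × 108000 = 4857.1429 + 12000 + 46857.1429 + 15428.5714 = 79142.8571

$79,142.86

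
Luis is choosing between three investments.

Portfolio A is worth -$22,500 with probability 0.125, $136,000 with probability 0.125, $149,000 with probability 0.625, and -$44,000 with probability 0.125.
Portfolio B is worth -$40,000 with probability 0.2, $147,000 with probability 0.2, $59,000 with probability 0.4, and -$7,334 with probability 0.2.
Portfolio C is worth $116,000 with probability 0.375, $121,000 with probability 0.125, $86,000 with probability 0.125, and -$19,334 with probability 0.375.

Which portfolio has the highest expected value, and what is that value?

Portfolio A = 0.125 × (-22500) + 0.125 × 136000 + 0.625 × 149000 + 0.125 × (-44000) = -2812.5 + 17000 + 93125 − 5500 = 101812.5
Portfolio B = 0.2 × (-40000) + 0.2 × 147000 + 0.4 × 59000 + 0.2 × (-7334) = -8000 + 29400 + 23600 − 1466.8 = 43533.2
Portfolio C = 0.375 × 116000 + 0.125 × 121000 + 0.125 × 86000 + 0.375 × (-19334) = 43500 + 15125 + 10750 − 7250.25 = 62124.75

Portfolio A ($101,812.50)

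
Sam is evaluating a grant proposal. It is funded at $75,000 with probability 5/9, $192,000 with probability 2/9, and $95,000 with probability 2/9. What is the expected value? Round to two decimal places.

$105,444.44

EV = 5/9 × 75000 + 2/9 × 192000 + 2/9 × 95000 = 41666.6667 + 42666.6667 + 21111.1111 = 105444.4444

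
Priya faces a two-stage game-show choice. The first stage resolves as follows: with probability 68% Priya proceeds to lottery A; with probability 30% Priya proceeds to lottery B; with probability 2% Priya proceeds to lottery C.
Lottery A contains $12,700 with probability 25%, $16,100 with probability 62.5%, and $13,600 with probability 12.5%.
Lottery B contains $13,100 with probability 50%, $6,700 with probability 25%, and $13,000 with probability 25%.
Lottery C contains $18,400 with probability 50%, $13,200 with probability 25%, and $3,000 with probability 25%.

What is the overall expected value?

EV(A) = 0.25 × 12700 + 0.625 × 16100 + 0.125 × 13600 = 3175 + 10062.5 + 1700 = 14937.5
EV(B) = 0.5 × 13100 + 0.25 × 6700 + 0.25 × 13000 = 6550 + 1675 + 3250 = 11475
EV(C) = 0.5 × 18400 + 0.25 × 13200 + 0.25 × 3000 = 9200 + 3300 + 750 = 13250
Overall = 0.68 × 14937.5 + 0.3 × 11475 + 0.02 × 13250 = 10157.5 + 3442.5 + 265 = 13865

$13,865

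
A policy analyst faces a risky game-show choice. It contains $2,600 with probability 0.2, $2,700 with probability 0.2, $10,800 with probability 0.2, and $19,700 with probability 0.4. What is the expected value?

EV = 0.2 × 2600 + 0.2 × 2700 + 0.2 × 10800 + 0.4 × 19700 = 520 + 540 + 2160 + 7880 = 11100

$11,100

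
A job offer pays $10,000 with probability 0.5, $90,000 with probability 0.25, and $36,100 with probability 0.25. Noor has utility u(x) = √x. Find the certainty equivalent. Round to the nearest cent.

E[u] = 0.5·√10000 + 0.25·√90000 + 0.25·√36100 = 0.5·100 + 0.25·300 + 0.25·190 = 172.5
CE = (172.5)² = 29756.25

$29,756.25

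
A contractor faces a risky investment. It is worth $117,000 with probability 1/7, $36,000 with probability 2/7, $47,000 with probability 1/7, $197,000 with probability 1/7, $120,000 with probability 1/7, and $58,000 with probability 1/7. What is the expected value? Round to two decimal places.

$87,285.71

EV = 1/7 × 117000 + 2/7 × 36000 + 1/7 × 47000 + 1/7 × 197000 + 1/7 × 120000 + 1/7 × 58000 = 16714.2857 + 10285.7143 + 6714.2857 + 28142.8571 + 17142.8571 + 8285.7143 = 87285.7143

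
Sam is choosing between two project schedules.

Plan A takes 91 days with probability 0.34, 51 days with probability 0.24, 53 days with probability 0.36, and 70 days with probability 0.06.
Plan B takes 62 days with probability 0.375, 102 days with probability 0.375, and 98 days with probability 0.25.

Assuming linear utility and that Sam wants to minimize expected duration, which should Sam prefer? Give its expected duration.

Plan A (66.46 days)

Plan A = 0.34 × 91 + 0.24 × 51 + 0.36 × 53 + 0.06 × 70 = 30.94 + 12.24 + 19.08 + 4.2 = 66.46
Plan B = 0.375 × 62 + 0.375 × 102 + 0.25 × 98 = 23.25 + 38.25 + 24.5 = 86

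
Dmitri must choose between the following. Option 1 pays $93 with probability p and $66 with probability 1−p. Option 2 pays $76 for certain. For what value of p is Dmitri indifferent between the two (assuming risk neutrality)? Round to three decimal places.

p·93 + (1−p)·66 = 76
27p + 66 = 76
p = (76 − 66) / 27

p = 0.370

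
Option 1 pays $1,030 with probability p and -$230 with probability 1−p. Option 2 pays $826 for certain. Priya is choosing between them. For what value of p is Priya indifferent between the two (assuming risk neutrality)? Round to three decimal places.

p = 0.838

p·1030 + (1−p)·(-230) = 826
1260p − 230 = 826
p = (826 + 230) / 1260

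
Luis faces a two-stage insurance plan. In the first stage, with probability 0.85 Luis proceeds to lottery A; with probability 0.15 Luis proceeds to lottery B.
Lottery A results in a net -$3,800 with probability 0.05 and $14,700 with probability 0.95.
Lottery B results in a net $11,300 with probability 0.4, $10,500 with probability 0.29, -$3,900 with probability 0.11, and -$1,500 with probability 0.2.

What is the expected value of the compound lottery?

$12,734.15

EV(A) = 0.05 × (-3800) + 0.95 × 14700 = -190 + 13965 = 13775
EV(B) = 0.4 × 11300 + 0.29 × 10500 + 0.11 × (-3900) + 0.2 × (-1500) = 4520 + 3045 − 429 − 300 = 6836
Overall = 0.85 × 13775 + 0.15 × 6836 = 11708.75 + 1025.4 = 12734.15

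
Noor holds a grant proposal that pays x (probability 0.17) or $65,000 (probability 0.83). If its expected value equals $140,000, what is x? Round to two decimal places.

0.17·x + 0.83·65000 = 140000
0.17·x = 140000 − 53950 = 86050
x = 86050 / 0.17 = 506176.4706

x = $506,176.47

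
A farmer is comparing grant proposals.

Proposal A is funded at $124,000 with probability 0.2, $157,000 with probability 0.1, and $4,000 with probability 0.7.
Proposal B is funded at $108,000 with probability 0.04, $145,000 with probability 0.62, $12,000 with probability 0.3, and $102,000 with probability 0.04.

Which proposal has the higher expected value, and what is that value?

Proposal B ($101,900)

Proposal A = 0.2 × 124000 + 0.1 × 157000 + 0.7 × 4000 = 24800 + 15700 + 2800 = 43300
Proposal B = 0.04 × 108000 + 0.62 × 145000 + 0.3 × 12000 + 0.04 × 102000 = 4320 + 89900 + 3600 + 4080 = 101900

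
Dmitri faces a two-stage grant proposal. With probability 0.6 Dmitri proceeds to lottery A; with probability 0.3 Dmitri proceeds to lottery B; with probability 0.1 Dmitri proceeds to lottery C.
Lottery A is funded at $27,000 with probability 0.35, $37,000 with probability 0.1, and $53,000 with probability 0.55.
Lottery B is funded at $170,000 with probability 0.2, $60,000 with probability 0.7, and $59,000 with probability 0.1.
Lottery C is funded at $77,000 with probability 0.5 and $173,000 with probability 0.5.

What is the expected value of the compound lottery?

EV(A) = 0.35 × 27000 + 0.1 × 37000 + 0.55 × 53000 = 9450 + 3700 + 29150 = 42300
EV(B) = 0.2 × 170000 + 0.7 × 60000 + 0.1 × 59000 = 34000 + 42000 + 5900 = 81900
EV(C) = 0.5 × 77000 + 0.5 × 173000 = 38500 + 86500 = 125000
Overall = 0.6 × 42300 + 0.3 × 81900 + 0.1 × 125000 = 25380 + 24570 + 12500 = 62450

$62,450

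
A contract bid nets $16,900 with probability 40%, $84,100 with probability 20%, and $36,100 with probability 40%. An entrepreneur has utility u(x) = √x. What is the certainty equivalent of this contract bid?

E[u] = 0.4·√16900 + 0.2·√84100 + 0.4·√36100 = 0.4·130 + 0.2·290 + 0.4·190 = 186
CE = (186)² = 34596

$34,596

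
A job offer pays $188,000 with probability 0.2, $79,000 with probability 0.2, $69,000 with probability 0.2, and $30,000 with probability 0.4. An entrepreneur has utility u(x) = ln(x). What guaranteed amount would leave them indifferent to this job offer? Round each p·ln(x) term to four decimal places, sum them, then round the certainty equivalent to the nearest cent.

$62,081.29

E[u] = 0.2·ln(188000) + 0.2·ln(79000) + 0.2·ln(69000) + 0.4·ln(30000) = 2.4288 + 2.2554 + 2.2284 + 4.1236 = 11.0362
CE = e^11.0362 ≈ 62081.29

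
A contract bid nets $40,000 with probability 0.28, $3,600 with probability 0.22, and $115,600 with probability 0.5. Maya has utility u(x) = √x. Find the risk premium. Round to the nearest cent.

$12,575.36

E[u] = 0.28·√40000 + 0.22·√3600 + 0.5·√115600 = 0.28·200 + 0.22·60 + 0.5·340 = 239.2
CE = (239.2)² = 57216.64
Risk premium = EV − CE = 69792 − 57216.64 = 12575.36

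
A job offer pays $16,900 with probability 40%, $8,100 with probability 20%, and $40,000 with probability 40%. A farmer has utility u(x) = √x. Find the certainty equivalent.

$22,500

E[u] = 0.4·√16900 + 0.2·√8100 + 0.4·√40000 = 0.4·130 + 0.2·90 + 0.4·200 = 150
CE = (150)² = 22500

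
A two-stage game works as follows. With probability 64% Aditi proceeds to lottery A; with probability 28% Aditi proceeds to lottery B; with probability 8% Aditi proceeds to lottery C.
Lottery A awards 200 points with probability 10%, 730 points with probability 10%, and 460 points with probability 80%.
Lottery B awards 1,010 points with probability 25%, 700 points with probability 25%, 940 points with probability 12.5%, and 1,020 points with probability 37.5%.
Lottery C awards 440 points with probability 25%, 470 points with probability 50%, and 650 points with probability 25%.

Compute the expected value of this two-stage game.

EV(A) = 0.1 × 200 + 0.1 × 730 + 0.8 × 460 = 20 + 73 + 368 = 461
EV(B) = 0.25 × 1010 + 0.25 × 700 + 0.125 × 940 + 0.375 × 1020 = 252.5 + 175 + 117.5 + 382.5 = 927.5
EV(C) = 0.25 × 440 + 0.5 × 470 + 0.25 × 650 = 110 + 235 + 162.5 = 507.5
Overall = 0.64 × 461 + 0.28 × 927.5 + 0.08 × 507.5 = 295.04 + 259.7 + 40.6 = 595.34

595.34 points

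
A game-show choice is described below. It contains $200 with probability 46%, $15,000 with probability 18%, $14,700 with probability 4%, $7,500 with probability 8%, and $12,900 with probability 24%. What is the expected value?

EV = 0.46 × 200 + 0.18 × 15000 + 0.04 × 14700 + 0.08 × 7500 + 0.24 × 12900 = 92 + 2700 + 588 + 600 + 3096 = 7076

$7,076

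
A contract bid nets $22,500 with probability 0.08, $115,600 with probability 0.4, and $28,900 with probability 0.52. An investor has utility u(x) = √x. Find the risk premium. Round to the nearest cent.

E[u] = 0.08·√22500 + 0.4·√115600 + 0.52·√28900 = 0.08·150 + 0.4·340 + 0.52·170 = 236.4
CE = (236.4)² = 55884.96
Risk premium = EV − CE = 63068 − 55884.96 = 7183.04

$7,183.04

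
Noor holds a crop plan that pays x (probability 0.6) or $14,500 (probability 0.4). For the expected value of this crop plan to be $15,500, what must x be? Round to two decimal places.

0.6·x + 0.4·14500 = 15500
0.6·x = 15500 − 5800 = 9700
x = 9700 / 0.6 = 16166.6667

x = $16,166.67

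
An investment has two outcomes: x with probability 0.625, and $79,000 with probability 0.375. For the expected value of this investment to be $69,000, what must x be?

0.625·x + 0.375·79000 = 69000
0.625·x = 69000 − 29625 = 39375
x = 39375 / 0.625 = 63000

x = $63,000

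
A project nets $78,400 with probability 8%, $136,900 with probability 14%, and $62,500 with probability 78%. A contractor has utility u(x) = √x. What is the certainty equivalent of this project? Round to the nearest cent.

$72,468.64

E[u] = 0.08·√78400 + 0.14·√136900 + 0.78·√62500 = 0.08·280 + 0.14·370 + 0.78·250 = 269.2
CE = (269.2)² = 72468.64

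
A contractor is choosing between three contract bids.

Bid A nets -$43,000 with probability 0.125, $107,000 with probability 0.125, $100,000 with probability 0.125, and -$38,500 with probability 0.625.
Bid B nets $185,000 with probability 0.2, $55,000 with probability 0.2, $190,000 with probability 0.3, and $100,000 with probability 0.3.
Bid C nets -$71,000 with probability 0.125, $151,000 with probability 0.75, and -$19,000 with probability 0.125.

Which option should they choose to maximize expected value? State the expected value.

Bid A = 0.125 × (-43000) + 0.125 × 107000 + 0.125 × 100000 + 0.625 × (-38500) = -5375 + 13375 + 12500 − 24062.5 = -3562.5
Bid B = 0.2 × 185000 + 0.2 × 55000 + 0.3 × 190000 + 0.3 × 100000 = 37000 + 11000 + 57000 + 30000 = 135000
Bid C = 0.125 × (-71000) + 0.75 × 151000 + 0.125 × (-19000) = -8875 + 113250 − 2375 = 102000

Bid B ($135,000)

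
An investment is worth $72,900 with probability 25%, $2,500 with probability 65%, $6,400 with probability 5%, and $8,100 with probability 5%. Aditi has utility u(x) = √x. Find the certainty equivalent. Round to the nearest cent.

$11,772.25

E[u] = 0.25·√72900 + 0.65·√2500 + 0.05·√6400 + 0.05·√8100 = 0.25·270 + 0.65·50 + 0.05·80 + 0.05·90 = 108.5
CE = (108.5)² = 11772.25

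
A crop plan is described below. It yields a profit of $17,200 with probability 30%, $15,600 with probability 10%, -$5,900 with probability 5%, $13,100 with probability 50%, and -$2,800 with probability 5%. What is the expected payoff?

EV = 0.3 × 17200 + 0.1 × 15600 + 0.05 × (-5900) + 0.5 × 13100 + 0.05 × (-2800) = 5160 + 1560 − 295 + 6550 − 140 = 12835

$12,835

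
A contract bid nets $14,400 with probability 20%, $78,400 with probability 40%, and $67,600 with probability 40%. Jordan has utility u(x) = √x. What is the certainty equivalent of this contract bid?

E[u] = 0.2·√14400 + 0.4·√78400 + 0.4·√67600 = 0.2·120 + 0.4·280 + 0.4·260 = 240
CE = (240)² = 57600

$57,600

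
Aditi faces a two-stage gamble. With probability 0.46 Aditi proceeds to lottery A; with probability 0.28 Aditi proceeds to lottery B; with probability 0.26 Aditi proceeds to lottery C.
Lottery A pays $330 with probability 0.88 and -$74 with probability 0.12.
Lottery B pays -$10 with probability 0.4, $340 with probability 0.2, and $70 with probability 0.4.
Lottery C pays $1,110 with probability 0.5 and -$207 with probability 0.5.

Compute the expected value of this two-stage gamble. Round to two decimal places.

EV(A) = 0.88 × 330 + 0.12 × (-74) = 290.4 − 8.88 = 281.52
EV(B) = 0.4 × (-10) + 0.2 × 340 + 0.4 × 70 = -4 + 68 + 28 = 92
EV(C) = 0.5 × 1110 + 0.5 × (-207) = 555 − 103.5 = 451.5
Overall = 0.46 × 281.52 + 0.28 × 92 + 0.26 × 451.5 = 129.4992 + 25.76 + 117.39 = 272.6492

$272.65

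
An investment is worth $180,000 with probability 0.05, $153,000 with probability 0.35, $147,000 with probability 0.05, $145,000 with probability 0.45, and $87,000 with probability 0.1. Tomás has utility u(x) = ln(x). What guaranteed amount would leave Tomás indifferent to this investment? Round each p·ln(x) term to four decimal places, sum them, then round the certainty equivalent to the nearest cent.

$142,016.71

E[u] = 0.05·ln(180000) + 0.35·ln(153000) + 0.05·ln(147000) + 0.45·ln(145000) + 0.1·ln(87000) = 0.6050 + 4.1784 + 0.5949 + 5.3480 + 1.1374 = 11.8637
CE = e^11.8637 ≈ 142016.71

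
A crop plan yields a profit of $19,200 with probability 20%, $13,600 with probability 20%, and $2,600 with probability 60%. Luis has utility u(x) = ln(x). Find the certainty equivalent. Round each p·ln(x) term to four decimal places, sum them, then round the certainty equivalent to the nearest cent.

E[u] = 0.2·ln(19200) + 0.2·ln(13600) + 0.6·ln(2600) = 1.9725 + 1.9036 + 4.7180 = 8.5941
CE = e^8.5941 ≈ 5399.71

$5,399.71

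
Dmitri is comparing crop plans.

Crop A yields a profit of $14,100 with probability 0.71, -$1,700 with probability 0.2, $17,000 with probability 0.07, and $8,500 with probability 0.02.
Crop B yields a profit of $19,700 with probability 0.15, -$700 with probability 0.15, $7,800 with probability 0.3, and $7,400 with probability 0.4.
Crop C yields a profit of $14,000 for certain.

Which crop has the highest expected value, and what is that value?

Crop A = 0.71 × 14100 + 0.2 × (-1700) + 0.07 × 17000 + 0.02 × 8500 = 10011 − 340 + 1190 + 170 = 11031
Crop B = 0.15 × 19700 + 0.15 × (-700) + 0.3 × 7800 + 0.4 × 7400 = 2955 − 105 + 2340 + 2960 = 8150
Crop C: 14000 (certain)

Crop C ($14,000)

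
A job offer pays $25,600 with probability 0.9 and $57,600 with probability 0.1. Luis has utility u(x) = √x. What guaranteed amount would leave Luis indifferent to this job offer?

E[u] = 0.9·√25600 + 0.1·√57600 = 0.9·160 + 0.1·240 = 168
CE = (168)² = 28224

$28,224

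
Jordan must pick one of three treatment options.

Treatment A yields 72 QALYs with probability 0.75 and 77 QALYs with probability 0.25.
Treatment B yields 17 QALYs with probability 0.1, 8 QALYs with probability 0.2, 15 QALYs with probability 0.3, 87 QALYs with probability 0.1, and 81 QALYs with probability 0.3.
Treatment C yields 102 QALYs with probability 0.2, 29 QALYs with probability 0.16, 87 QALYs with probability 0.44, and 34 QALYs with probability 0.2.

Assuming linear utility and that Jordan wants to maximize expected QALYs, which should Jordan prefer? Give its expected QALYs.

Treatment A = 0.75 × 72 + 0.25 × 77 = 54 + 19.25 = 73.25
Treatment B = 0.1 × 17 + 0.2 × 8 + 0.3 × 15 + 0.1 × 87 + 0.3 × 81 = 1.7 + 1.6 + 4.5 + 8.7 + 24.3 = 40.8
Treatment C = 0.2 × 102 + 0.16 × 29 + 0.44 × 87 + 0.2 × 34 = 20.4 + 4.64 + 38.28 + 6.8 = 70.12

Treatment A (73.25 QALYs)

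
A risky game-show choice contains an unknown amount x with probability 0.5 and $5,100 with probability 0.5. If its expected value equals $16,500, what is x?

0.5·x + 0.5·5100 = 16500
0.5·x = 16500 − 2550 = 13950
x = 13950 / 0.5 = 27900

x = $27,900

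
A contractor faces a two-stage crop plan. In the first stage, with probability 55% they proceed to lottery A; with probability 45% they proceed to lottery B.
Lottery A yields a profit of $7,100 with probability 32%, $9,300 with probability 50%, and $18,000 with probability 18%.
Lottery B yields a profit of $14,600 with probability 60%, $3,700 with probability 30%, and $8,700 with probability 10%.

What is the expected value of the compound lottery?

$10,422.10

EV(A) = 0.32 × 7100 + 0.5 × 9300 + 0.18 × 18000 = 2272 + 4650 + 3240 = 10162
EV(B) = 0.6 × 14600 + 0.3 × 3700 + 0.1 × 8700 = 8760 + 1110 + 870 = 10740
Overall = 0.55 × 10162 + 0.45 × 10740 = 5589.1 + 4833 = 10422.1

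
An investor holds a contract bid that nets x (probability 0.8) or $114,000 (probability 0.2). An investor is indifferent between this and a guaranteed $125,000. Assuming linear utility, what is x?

x = $127,750

0.8·x + 0.2·114000 = 125000
0.8·x = 125000 − 22800 = 102200
x = 102200 / 0.8 = 127750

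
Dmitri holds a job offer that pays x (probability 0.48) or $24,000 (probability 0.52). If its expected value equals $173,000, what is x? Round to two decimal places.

x = $334,416.67

0.48·x + 0.52·24000 = 173000
0.48·x = 173000 − 12480 = 160520
x = 160520 / 0.48 = 334416.6667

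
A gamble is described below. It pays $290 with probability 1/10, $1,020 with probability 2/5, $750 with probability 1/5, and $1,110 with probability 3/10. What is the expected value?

$920

EV = 1/10 × 290 + 2/5 × 1020 + 1/5 × 750 + 3/10 × 1110 = 29 + 408 + 150 + 333 = 920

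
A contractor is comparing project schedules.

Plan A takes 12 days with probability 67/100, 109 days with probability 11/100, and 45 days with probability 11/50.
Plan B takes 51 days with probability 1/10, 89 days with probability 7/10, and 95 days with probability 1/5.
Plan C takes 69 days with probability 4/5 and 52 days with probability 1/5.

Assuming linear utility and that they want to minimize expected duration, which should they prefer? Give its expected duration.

Plan A (29.93 days)

Plan A = 67/100 × 12 + 11/100 × 109 + 11/50 × 45 = 8.04 + 11.99 + 9.9 = 29.93
Plan B = 1/10 × 51 + 7/10 × 89 + 1/5 × 95 = 5.1 + 62.3 + 19 = 86.4
Plan C = 4/5 × 69 + 1/5 × 52 = 55.2 + 10.4 = 65.6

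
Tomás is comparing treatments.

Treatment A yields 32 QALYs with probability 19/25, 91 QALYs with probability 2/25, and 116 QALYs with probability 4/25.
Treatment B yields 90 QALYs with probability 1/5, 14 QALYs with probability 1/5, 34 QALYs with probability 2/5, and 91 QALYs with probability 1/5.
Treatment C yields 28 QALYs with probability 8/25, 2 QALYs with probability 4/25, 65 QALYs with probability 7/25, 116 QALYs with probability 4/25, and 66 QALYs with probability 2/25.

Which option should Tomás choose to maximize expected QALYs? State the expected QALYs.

Treatment B (52.6 QALYs)

Treatment A = 19/25 × 32 + 2/25 × 91 + 4/25 × 116 = 24.32 + 7.28 + 18.56 = 50.16
Treatment B = 1/5 × 90 + 1/5 × 14 + 2/5 × 34 + 1/5 × 91 = 18 + 2.8 + 13.6 + 18.2 = 52.6
Treatment C = 8/25 × 28 + 4/25 × 2 + 7/25 × 65 + 4/25 × 116 + 2/25 × 66 = 8.96 + 0.32 + 18.2 + 18.56 + 5.28 = 51.32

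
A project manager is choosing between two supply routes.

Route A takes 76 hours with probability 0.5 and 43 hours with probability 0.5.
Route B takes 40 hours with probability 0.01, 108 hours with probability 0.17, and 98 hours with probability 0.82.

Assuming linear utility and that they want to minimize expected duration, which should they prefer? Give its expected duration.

Route A (59.5 hours)

Route A = 0.5 × 76 + 0.5 × 43 = 38 + 21.5 = 59.5
Route B = 0.01 × 40 + 0.17 × 108 + 0.82 × 98 = 0.4 + 18.36 + 80.36 = 99.12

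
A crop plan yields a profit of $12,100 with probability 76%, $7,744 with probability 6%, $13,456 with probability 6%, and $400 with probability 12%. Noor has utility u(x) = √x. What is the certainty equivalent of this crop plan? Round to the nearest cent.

$9,651.10

E[u] = 0.76·√12100 + 0.06·√7744 + 0.06·√13456 + 0.12·√400 = 0.76·110 + 0.06·88 + 0.06·116 + 0.12·20 = 98.24
CE = (98.24)² = 9651.0976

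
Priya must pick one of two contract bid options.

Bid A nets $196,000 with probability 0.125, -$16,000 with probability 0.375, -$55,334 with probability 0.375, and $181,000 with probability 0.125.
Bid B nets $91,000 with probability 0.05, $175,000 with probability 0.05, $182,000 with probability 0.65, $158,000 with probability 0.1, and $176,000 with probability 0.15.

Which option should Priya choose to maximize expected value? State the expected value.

Bid A = 0.125 × 196000 + 0.375 × (-16000) + 0.375 × (-55334) + 0.125 × 181000 = 24500 − 6000 − 20750.25 + 22625 = 20374.75
Bid B = 0.05 × 91000 + 0.05 × 175000 + 0.65 × 182000 + 0.1 × 158000 + 0.15 × 176000 = 4550 + 8750 + 118300 + 15800 + 26400 = 173800

Bid B ($173,800)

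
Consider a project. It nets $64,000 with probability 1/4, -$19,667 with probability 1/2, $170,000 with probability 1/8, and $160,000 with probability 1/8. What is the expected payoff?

$47,416.50

EV = 1/4 × 64000 + 1/2 × (-19667) + 1/8 × 170000 + 1/8 × 160000 = 16000 − 9833.5 + 21250 + 20000 = 47416.5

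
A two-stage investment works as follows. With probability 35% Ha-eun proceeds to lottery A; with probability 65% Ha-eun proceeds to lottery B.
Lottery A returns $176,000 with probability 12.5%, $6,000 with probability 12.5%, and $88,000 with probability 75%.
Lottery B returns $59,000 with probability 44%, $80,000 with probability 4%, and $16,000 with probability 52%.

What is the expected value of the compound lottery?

EV(A) = 0.125 × 176000 + 0.125 × 6000 + 0.75 × 88000 = 22000 + 750 + 66000 = 88750
EV(B) = 0.44 × 59000 + 0.04 × 80000 + 0.52 × 16000 = 25960 + 3200 + 8320 = 37480
Overall = 0.35 × 88750 + 0.65 × 37480 = 31062.5 + 24362 = 55424.5

$55,424.50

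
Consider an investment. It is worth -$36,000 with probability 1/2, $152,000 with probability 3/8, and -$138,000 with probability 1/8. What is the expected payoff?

$21,750

EV = 1/2 × (-36000) + 3/8 × 152000 + 1/8 × (-138000) = -18000 + 57000 − 17250 = 21750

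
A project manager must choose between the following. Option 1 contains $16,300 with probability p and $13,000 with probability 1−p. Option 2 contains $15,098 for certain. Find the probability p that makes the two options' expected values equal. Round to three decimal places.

p·16300 + (1−p)·13000 = 15098
3300p + 13000 = 15098
p = (15098 − 13000) / 3300

p = 0.636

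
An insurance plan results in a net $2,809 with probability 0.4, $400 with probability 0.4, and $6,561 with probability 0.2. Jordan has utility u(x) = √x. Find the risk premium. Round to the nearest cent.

$534.64

E[u] = 0.4·√2809 + 0.4·√400 + 0.2·√6561 = 0.4·53 + 0.4·20 + 0.2·81 = 45.4
CE = (45.4)² = 2061.16
Risk premium = EV − CE = 2595.8 − 2061.16 = 534.64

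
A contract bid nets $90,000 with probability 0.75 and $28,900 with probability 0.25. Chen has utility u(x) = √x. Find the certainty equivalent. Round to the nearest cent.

E[u] = 0.75·√90000 + 0.25·√28900 = 0.75·300 + 0.25·170 = 267.5
CE = (267.5)² = 71556.25

$71,556.25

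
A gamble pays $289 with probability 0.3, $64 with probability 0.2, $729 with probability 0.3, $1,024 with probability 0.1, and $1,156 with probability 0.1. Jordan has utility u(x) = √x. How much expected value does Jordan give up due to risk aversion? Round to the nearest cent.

$78.24

E[u] = 0.3·√289 + 0.2·√64 + 0.3·√729 + 0.1·√1024 + 0.1·√1156 = 0.3·17 + 0.2·8 + 0.3·27 + 0.1·32 + 0.1·34 = 21.4
CE = (21.4)² = 457.96
Risk premium = EV − CE = 536.2 − 457.96 = 78.24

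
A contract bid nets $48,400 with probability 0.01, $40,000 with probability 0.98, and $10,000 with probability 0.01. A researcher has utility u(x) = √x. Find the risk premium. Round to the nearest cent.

E[u] = 0.01·√48400 + 0.98·√40000 + 0.01·√10000 = 0.01·220 + 0.98·200 + 0.01·100 = 199.2
CE = (199.2)² = 39680.64
Risk premium = EV − CE = 39784 − 39680.64 = 103.36

$103.36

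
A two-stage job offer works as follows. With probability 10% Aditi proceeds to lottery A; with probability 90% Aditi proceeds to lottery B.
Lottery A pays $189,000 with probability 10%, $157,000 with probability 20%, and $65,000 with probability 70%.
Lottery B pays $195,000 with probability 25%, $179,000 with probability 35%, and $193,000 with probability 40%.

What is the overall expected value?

$179,320

EV(A) = 0.1 × 189000 + 0.2 × 157000 + 0.7 × 65000 = 18900 + 31400 + 45500 = 95800
EV(B) = 0.25 × 195000 + 0.35 × 179000 + 0.4 × 193000 = 48750 + 62650 + 77200 = 188600
Overall = 0.1 × 95800 + 0.9 × 188600 = 9580 + 169740 = 179320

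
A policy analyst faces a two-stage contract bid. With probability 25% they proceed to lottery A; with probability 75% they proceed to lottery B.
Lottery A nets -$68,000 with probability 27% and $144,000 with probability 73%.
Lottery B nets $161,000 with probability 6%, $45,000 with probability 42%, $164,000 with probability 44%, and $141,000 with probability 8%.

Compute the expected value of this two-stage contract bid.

$105,690

EV(A) = 0.27 × (-68000) + 0.73 × 144000 = -18360 + 105120 = 86760
EV(B) = 0.06 × 161000 + 0.42 × 45000 + 0.44 × 164000 + 0.08 × 141000 = 9660 + 18900 + 72160 + 11280 = 112000
Overall = 0.25 × 86760 + 0.75 × 112000 = 21690 + 84000 = 105690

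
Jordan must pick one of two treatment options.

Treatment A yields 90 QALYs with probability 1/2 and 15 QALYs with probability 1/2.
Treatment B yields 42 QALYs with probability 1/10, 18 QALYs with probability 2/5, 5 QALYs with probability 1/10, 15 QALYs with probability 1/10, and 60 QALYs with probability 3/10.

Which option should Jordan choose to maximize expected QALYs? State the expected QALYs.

Treatment A (52.5 QALYs)

Treatment A = 1/2 × 90 + 1/2 × 15 = 45 + 7.5 = 52.5
Treatment B = 1/10 × 42 + 2/5 × 18 + 1/10 × 5 + 1/10 × 15 + 3/10 × 60 = 4.2 + 7.2 + 0.5 + 1.5 + 18 = 31.4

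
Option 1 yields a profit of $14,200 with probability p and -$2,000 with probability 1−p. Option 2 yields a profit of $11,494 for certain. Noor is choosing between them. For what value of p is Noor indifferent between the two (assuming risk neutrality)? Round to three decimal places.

p = 0.833

p·14200 + (1−p)·(-2000) = 11494
16200p − 2000 = 11494
p = (11494 + 2000) / 16200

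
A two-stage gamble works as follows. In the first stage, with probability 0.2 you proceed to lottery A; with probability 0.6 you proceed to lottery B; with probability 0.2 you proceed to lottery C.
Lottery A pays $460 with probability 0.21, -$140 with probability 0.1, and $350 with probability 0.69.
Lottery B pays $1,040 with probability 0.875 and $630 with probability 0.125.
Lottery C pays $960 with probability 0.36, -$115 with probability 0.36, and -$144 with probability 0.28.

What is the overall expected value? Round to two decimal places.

EV(A) = 0.21 × 460 + 0.1 × (-140) + 0.69 × 350 = 96.6 − 14 + 241.5 = 324.1
EV(B) = 0.875 × 1040 + 0.125 × 630 = 910 + 78.75 = 988.75
EV(C) = 0.36 × 960 + 0.36 × (-115) + 0.28 × (-144) = 345.6 − 41.4 − 40.32 = 263.88
Overall = 0.2 × 324.1 + 0.6 × 988.75 + 0.2 × 263.88 = 64.82 + 593.25 + 52.776 = 710.846

$710.85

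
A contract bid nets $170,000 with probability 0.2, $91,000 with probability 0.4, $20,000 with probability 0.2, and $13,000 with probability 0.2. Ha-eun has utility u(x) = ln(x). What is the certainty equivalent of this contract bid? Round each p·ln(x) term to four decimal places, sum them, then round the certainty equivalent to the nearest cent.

E[u] = 0.2·ln(170000) + 0.4·ln(91000) + 0.2·ln(20000) + 0.2·ln(13000) = 2.4087 + 4.5674 + 1.9807 + 1.8945 = 10.8513
CE = e^10.8513 ≈ 51601.19

$51,601.19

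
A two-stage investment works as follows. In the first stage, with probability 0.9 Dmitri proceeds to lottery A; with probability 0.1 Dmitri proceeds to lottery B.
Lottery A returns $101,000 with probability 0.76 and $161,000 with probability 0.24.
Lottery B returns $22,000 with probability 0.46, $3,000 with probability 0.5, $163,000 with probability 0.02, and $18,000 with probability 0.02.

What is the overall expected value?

$105,384

EV(A) = 0.76 × 101000 + 0.24 × 161000 = 76760 + 38640 = 115400
EV(B) = 0.46 × 22000 + 0.5 × 3000 + 0.02 × 163000 + 0.02 × 18000 = 10120 + 1500 + 3260 + 360 = 15240
Overall = 0.9 × 115400 + 0.1 × 15240 = 103860 + 1524 = 105384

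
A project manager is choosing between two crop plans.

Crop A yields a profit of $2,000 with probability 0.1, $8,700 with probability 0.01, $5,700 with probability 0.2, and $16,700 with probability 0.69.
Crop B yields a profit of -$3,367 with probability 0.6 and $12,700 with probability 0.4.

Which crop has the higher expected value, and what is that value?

Crop A = 0.1 × 2000 + 0.01 × 8700 + 0.2 × 5700 + 0.69 × 16700 = 200 + 87 + 1140 + 11523 = 12950
Crop B = 0.6 × (-3367) + 0.4 × 12700 = -2020.2 + 5080 = 3059.8

Crop A ($12,950)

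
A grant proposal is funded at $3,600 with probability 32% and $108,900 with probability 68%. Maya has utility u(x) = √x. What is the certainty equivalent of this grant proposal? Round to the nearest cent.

E[u] = 0.32·√3600 + 0.68·√108900 = 0.32·60 + 0.68·330 = 243.6
CE = (243.6)² = 59340.96

$59,340.96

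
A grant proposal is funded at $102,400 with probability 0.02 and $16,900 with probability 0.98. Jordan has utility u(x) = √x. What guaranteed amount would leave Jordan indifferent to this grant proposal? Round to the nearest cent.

$17,902.44

E[u] = 0.02·√102400 + 0.98·√16900 = 0.02·320 + 0.98·130 = 133.8
CE = (133.8)² = 17902.44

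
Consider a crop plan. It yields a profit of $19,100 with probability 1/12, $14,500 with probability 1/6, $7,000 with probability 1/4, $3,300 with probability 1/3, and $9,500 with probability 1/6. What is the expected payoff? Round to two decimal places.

EV = 1/12 × 19100 + 1/6 × 14500 + 1/4 × 7000 + 1/3 × 3300 + 1/6 × 9500 = 1591.6667 + 2416.6667 + 1750 + 1100 + 1583.3333 = 8441.6667

$8,441.67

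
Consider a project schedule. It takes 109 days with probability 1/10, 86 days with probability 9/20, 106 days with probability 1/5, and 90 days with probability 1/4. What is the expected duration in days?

EV = 1/10 × 109 + 9/20 × 86 + 1/5 × 106 + 1/4 × 90 = 10.9 + 38.7 + 21.2 + 22.5 = 93.3

93.3 days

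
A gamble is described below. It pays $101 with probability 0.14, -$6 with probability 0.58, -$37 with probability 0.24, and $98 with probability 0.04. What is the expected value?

EV = 0.14 × 101 + 0.58 × (-6) + 0.24 × (-37) + 0.04 × 98 = 14.14 − 3.48 − 8.88 + 3.92 = 5.7

$5.70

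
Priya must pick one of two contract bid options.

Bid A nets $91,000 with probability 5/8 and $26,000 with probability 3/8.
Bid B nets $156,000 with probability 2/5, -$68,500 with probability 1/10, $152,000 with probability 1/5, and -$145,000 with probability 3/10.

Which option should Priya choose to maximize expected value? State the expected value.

Bid A ($66,625)

Bid A = 5/8 × 91000 + 3/8 × 26000 = 56875 + 9750 = 66625
Bid B = 2/5 × 156000 + 1/10 × (-68500) + 1/5 × 152000 + 3/10 × (-145000) = 62400 − 6850 + 30400 − 43500 = 42450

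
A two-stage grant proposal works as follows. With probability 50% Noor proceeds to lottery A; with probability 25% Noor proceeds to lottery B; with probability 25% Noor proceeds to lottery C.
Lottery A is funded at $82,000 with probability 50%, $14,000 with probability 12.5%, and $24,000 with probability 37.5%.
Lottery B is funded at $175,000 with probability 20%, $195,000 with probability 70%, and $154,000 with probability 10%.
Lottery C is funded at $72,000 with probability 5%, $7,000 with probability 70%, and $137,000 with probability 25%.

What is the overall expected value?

$83,287.50

EV(A) = 0.5 × 82000 + 0.125 × 14000 + 0.375 × 24000 = 41000 + 1750 + 9000 = 51750
EV(B) = 0.2 × 175000 + 0.7 × 195000 + 0.1 × 154000 = 35000 + 136500 + 15400 = 186900
EV(C) = 0.05 × 72000 + 0.7 × 7000 + 0.25 × 137000 = 3600 + 4900 + 34250 = 42750
Overall = 0.5 × 51750 + 0.25 × 186900 + 0.25 × 42750 = 25875 + 46725 + 10687.5 = 83287.5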